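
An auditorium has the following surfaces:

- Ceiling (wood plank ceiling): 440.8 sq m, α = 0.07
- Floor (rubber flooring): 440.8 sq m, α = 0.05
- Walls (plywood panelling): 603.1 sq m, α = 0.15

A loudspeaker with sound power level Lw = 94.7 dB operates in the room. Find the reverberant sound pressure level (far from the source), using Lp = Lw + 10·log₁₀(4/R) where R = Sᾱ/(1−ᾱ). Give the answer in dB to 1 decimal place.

A = 143.361 sabins; S = 1484.7 sq m.
ᾱ = 143.361/1484.7 = 0.0966; R = Sᾱ/(1−ᾱ) = 143.361/(1−0.0966) = 158.691 sq m.
Lp = Lw + 10 log₁₀(4/R) = 94.7 -15.98 = 78.7 dB.

78.7 dB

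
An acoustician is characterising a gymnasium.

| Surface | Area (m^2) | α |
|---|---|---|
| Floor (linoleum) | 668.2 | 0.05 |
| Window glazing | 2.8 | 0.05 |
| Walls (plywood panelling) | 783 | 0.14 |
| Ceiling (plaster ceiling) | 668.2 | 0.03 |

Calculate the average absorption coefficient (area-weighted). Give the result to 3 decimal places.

0.077

Total surface area S = 2122.2 m^2.
Σ(Sᵢαᵢ) = 668.2*0.05 + 2.8*0.05 + 783*0.14 + 668.2*0.03 = 163.216.
ᾱ = 163.216 / 2122.2 = 0.077.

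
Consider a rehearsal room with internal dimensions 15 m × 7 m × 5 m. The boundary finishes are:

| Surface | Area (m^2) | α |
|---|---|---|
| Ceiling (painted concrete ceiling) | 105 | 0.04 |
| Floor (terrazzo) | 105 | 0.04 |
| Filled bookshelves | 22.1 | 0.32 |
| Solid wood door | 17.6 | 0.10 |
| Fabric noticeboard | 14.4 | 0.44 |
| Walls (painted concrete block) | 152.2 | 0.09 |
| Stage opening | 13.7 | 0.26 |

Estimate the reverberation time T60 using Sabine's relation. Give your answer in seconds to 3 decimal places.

2.070 seconds

A = Σ Sᵢαᵢ = 105*0.04 + 105*0.04 + 22.1*0.32 + 17.6*0.10 + 14.4*0.44 + 152.2*0.09 + 13.7*0.26 = 40.828 sabins.
V = 15·7·5 = 525 m³.
T = 0.161 V/A = 0.161·525/40.828 = 2.070 s.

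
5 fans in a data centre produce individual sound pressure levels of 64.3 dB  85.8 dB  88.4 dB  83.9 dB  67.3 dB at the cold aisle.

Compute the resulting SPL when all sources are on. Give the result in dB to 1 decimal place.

Sum in the linear (power) domain: Σ 10^(Lᵢ/10) = 10^(64.3/10) + 10^(85.8/10) + 10^(88.4/10) + 10^(83.9/10) + 10^(67.3/10) = 1.326e+09.
Back to dB: 10·log₁₀ Σ = 91.2 dB.

91.2 dB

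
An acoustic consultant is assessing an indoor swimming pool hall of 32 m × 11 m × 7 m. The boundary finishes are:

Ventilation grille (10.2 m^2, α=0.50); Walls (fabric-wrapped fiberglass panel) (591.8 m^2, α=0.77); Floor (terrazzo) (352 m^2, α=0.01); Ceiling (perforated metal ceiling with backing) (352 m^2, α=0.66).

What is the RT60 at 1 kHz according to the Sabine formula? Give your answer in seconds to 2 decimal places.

A = Σ Sᵢαᵢ = 10.2*0.50 + 591.8*0.77 + 352*0.01 + 352*0.66 = 696.626 sabins.
V = 32·11·7 = 2464 m³.
T = 0.161 V/A = 0.161·2464/696.626 = 0.57 s.

0.57 s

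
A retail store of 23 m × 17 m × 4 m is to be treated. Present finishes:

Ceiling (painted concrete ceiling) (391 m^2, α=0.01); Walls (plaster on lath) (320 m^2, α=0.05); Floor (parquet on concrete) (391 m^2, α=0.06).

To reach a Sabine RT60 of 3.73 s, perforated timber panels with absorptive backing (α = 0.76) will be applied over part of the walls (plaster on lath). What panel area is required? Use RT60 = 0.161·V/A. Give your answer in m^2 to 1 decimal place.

34.0

A₁ = Σ Sᵢαᵢ = 391·0.01 + 320·0.05 + 391·0.06 = 43.370 sabins.
Required A₂ = 0.161·1564/3.73 = 67.508 sabins.
ΔA needed = 67.508 − 43.370 = 24.138 sabins.
Each m^2 of panel replacing the walls (plaster on lath) adds (0.76 − 0.05) = 0.71 sabins.
Area = ΔA/Δα = 24.138/0.71 = 34.0 m^2.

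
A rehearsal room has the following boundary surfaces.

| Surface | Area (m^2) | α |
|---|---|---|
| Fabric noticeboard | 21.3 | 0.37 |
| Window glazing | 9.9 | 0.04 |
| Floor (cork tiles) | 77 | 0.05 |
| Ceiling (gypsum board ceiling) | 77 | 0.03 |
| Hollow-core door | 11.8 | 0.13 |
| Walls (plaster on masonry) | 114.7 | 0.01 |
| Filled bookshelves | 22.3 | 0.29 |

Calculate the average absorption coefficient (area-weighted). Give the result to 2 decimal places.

0.07

S = Σ Sᵢ = 21.3 + 9.9 + 77 + 77 + 11.8 + 114.7 + 22.3 = 334.0 m^2.
Σ(Sᵢαᵢ) = 21.3*0.37 + 9.9*0.04 + 77*0.05 + 77*0.03 + 11.8*0.13 + 114.7*0.01 + 22.3*0.29 = 23.585.
ᾱ = A/S = 0.07.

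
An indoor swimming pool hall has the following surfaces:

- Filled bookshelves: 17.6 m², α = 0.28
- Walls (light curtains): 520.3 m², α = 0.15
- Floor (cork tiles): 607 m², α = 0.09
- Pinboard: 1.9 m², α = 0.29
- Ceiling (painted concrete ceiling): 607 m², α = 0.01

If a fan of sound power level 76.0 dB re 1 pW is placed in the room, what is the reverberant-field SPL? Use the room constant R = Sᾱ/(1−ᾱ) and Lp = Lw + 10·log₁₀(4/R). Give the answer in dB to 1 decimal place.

A = 144.224 sabins; S = 1753.8 m².
ᾱ = 144.224/1753.8 = 0.0822; R = Sᾱ/(1−ᾱ) = 144.224/(1−0.0822) = 157.141 m².
Lp = Lw + 10 log₁₀(4/R) = 76.0 -15.94 = 60.1 dB.

60.1 dB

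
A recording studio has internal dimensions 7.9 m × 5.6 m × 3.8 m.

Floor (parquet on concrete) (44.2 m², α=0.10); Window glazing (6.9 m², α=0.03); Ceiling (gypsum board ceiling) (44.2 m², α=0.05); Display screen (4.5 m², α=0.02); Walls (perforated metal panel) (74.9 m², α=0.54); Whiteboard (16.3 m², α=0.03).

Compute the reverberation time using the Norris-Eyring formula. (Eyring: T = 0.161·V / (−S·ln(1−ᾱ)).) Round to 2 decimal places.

S = Σ Sᵢ = 191.0 m².
Σ(Sᵢαᵢ) = 44.2×0.10 + 6.9×0.03 + 44.2×0.05 + 4.5×0.02 + 74.9×0.54 + 16.3×0.03 = 47.862.
ᾱ = 47.862 / 191.0 = 0.2506.
−S·ln(1−ᾱ) = −191.0 × ln(1 − 0.2506) = 55.100.
V = 7.9 × 5.6 × 3.8 = 168.112 m³.
T = 0.161·V/[−S·ln(1−ᾱ)] = 0.161·168.112/55.100 = 0.49 s.

0.49 s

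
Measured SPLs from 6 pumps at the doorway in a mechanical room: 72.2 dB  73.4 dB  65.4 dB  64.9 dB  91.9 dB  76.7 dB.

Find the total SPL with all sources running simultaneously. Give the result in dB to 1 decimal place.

92.2 dB

Σ 10^(Lᵢ/10) = 1.641e+09.
Combined level = 10 log₁₀(1.641e+09) = 92.2 dB.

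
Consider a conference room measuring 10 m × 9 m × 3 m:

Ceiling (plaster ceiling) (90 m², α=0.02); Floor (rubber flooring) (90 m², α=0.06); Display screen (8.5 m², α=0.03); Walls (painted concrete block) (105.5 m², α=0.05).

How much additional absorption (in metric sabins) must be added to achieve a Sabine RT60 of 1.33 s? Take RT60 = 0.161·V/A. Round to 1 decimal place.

20.0 sabins

Summing Sᵢαᵢ: 1.800 + 5.400 + 0.255 + 5.275 → A₁ = 12.730 sabins.
V = 270 m³. Required absorption A₂ = 0.161 × 270 / 1.33 = 32.684 sabins.
Shortfall: 32.684 − 12.730 = 20.0 sabins.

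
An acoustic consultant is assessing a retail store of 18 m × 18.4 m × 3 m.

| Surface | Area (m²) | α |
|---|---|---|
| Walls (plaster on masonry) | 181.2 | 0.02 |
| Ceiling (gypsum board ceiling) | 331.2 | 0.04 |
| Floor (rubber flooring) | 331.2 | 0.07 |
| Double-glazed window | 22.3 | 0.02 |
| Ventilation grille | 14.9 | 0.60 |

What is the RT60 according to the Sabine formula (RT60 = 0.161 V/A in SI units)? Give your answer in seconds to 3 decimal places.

Equivalent absorption area: A = 181.2·0.02 + 331.2·0.04 + 331.2·0.07 + 22.3·0.02 + 14.9·0.60 = 49.442 m².
Volume V = 18 × 18.4 × 3 = 993.6 m³.
T = 0.161 V/A = 0.161·993.6/49.442 = 3.236 s.

3.236 sec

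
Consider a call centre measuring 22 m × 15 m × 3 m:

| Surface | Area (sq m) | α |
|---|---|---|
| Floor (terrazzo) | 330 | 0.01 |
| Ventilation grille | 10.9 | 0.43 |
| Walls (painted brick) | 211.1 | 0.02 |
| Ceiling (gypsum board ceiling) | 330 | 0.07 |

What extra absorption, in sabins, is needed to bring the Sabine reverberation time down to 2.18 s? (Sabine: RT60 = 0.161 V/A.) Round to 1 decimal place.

37.8 sabins

Total absorption A₁ = 330·0.01 + 10.9·0.43 + 211.1·0.02 + 330·0.07
  = 3.300 + 4.687 + 4.222 + 23.100 = 35.309 sq m sabins.
Target A₂ = 0.161·990/2.18 = 73.115 sabins (V = 990 m³).
Additional absorption ΔA = 73.115 − 35.309 = 37.8 sabins.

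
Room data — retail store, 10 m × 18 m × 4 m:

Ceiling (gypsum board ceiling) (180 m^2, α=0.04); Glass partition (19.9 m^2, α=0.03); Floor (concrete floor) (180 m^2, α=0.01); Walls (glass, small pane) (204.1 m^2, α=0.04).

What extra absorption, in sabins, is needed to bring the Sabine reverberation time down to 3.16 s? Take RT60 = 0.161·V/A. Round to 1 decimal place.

Summing Sᵢαᵢ: 7.200 + 0.597 + 1.800 + 8.164 → A₁ = 17.761 sabins.
Target A₂ = 0.161·720/3.16 = 36.684 sabins (V = 720 m³).
Additional absorption ΔA = 36.684 − 17.761 = 18.9 sabins.

18.9 sabins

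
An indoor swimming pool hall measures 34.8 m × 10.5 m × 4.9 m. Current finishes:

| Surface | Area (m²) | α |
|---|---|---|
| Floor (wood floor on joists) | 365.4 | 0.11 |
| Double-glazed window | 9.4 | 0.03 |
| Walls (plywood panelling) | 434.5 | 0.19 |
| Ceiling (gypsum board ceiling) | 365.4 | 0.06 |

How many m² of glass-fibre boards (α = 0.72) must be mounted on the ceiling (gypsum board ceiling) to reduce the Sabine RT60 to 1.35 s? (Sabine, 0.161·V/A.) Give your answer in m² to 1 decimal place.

103.9

Equivalent absorption area: A₁ = 365.4×0.11 + 9.4×0.03 + 434.5×0.19 + 365.4×0.06 = 144.955 m².
Required A₂ = 0.161·1790.46/1.35 = 213.529 sabins.
ΔA needed = 213.529 − 144.955 = 68.574 sabins.
Each m² of panel replacing the ceiling (gypsum board ceiling) adds (0.72 − 0.06) = 0.66 sabins.
Area = ΔA/Δα = 68.574/0.66 = 103.9 m².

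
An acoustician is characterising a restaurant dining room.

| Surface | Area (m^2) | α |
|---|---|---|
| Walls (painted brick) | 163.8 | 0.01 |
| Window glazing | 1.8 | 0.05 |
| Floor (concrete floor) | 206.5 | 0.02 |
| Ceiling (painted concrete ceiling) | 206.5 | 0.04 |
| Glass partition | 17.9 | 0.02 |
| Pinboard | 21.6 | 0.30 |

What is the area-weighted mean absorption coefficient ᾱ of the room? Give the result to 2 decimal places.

S = Σ Sᵢ = 163.8 + 1.8 + 206.5 + 206.5 + 17.9 + 21.6 = 618.1 m^2.
Σ(Sᵢαᵢ) = 163.8·0.01 + 1.8·0.05 + 206.5·0.02 + 206.5·0.04 + 17.9·0.02 + 21.6·0.30 = 20.956.
ᾱ = 20.956 / 618.1 = 0.03.

0.03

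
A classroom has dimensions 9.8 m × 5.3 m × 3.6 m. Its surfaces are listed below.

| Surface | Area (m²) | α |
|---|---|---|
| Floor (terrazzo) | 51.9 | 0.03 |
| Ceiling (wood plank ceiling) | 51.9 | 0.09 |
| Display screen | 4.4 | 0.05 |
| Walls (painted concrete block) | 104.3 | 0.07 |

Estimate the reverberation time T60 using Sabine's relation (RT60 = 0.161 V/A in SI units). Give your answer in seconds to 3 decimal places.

2.190 seconds

Total absorption A = 51.9×0.03 + 51.9×0.09 + 4.4×0.05 + 104.3×0.07
  = 1.557 + 4.671 + 0.220 + 7.301 = 13.749 m² sabins.
Volume V = 9.8 × 5.3 × 3.6 = 186.984 m³.
T = 0.161 V/A = 0.161·186.984/13.749 = 2.190 s.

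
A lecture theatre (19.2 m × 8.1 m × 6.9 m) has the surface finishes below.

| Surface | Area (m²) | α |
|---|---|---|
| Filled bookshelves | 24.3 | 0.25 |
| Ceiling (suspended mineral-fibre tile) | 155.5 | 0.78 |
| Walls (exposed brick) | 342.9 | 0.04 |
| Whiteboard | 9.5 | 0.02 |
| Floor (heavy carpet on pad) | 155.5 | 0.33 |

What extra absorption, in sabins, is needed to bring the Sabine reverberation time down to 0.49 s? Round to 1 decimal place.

A₁ = Σ Sᵢαᵢ = 24.3·0.25 + 155.5·0.78 + 342.9·0.04 + 9.5·0.02 + 155.5·0.33 = 192.586 sabins.
Target A₂ = 0.161·1073.088/0.49 = 352.586 sabins (V = 1073.088 m³).
ΔA = A₂ − A₁ = 352.586 − 192.586 = 160.0 sabins.

160.0 sabins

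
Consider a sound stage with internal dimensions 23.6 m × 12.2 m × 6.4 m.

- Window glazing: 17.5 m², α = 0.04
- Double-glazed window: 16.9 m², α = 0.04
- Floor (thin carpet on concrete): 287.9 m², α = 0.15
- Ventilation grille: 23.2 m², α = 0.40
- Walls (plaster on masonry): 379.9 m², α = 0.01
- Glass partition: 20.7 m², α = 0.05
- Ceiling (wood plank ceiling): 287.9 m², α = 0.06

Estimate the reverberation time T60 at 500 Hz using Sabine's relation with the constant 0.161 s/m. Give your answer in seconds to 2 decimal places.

3.91 s

Summing Sᵢαᵢ: 0.700 + 0.676 + 43.185 + 9.280 + 3.799 + 1.035 + 17.274 → A = 75.949 sabins.
Volume V = 23.6 × 12.2 × 6.4 = 1842.688 m³.
Sabine: RT60 = 0.161 × 1842.688 / 75.949 = 3.91 s.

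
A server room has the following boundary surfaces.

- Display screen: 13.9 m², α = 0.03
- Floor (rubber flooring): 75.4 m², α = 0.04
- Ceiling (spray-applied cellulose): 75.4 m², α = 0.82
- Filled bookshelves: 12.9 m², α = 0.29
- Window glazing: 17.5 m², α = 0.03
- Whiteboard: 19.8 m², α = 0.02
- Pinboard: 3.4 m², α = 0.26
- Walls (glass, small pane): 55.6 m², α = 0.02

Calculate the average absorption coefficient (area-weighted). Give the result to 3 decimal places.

Total surface area S = 273.9 m².
Weighted sum Σ Sα = 71.919.
ᾱ = A/S = 0.263.

0.263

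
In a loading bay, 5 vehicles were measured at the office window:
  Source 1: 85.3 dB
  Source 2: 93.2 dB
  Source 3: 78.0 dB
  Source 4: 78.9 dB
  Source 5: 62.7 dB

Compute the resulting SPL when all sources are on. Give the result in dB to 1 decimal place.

Converting to relative power and adding: 10^(85.3/10) + 10^(93.2/10) + 10^(78.0/10) + 10^(78.9/10) + 10^(62.7/10) = 2.571e+09.
Back to dB: 10·log₁₀ Σ = 94.1 dB.

94.1 dB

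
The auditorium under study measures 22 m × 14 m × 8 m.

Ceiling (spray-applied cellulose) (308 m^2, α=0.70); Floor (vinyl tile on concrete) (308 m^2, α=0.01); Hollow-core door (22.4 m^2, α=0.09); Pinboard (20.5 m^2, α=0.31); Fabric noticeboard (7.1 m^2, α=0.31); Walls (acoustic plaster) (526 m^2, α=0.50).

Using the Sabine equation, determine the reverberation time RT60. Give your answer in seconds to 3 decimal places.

0.806 s

Equivalent absorption area: A = 308·0.70 + 308·0.01 + 22.4·0.09 + 20.5·0.31 + 7.1·0.31 + 526·0.50 = 492.252 m^2.
Room volume: 2464 m³.
T = 0.161 V/A = 0.161·2464/492.252 = 0.806 s.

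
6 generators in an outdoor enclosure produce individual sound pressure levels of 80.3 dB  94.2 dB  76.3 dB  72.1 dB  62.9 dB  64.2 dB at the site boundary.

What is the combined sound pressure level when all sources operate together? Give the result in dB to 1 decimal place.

94.5 dB

Converting to relative power and adding: 10^(80.3/10) + 10^(94.2/10) + 10^(76.3/10) + 10^(72.1/10) + 10^(62.9/10) + 10^(64.2/10) = 2.801e+09.
L_total = 10·log₁₀(2.801e+09) = 94.5 dB.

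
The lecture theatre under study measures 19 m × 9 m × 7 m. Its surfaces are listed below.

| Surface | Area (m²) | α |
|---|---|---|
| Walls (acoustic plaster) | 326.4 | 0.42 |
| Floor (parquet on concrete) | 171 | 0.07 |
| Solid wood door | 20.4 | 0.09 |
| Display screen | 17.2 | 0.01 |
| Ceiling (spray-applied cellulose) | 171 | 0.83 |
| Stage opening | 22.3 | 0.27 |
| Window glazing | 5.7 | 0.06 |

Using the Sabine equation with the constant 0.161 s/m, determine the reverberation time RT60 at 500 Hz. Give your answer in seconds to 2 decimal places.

0.64 sec

A = Σ Sᵢαᵢ = 326.4×0.42 + 171×0.07 + 20.4×0.09 + 17.2×0.01 + 171×0.83 + 22.3×0.27 + 5.7×0.06 = 299.359 sabins.
Volume V = 19 × 9 × 7 = 1197 m³.
Sabine: RT60 = 0.161 × 1197 / 299.359 = 0.64 s.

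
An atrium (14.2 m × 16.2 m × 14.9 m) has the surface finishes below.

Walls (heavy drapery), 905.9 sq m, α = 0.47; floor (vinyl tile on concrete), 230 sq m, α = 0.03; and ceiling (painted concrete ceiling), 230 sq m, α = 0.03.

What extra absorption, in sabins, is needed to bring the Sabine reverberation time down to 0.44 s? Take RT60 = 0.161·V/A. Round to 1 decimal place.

814.6 sabins

Equivalent absorption area: A₁ = 905.9*0.47 + 230*0.03 + 230*0.03 = 439.573 sq m.
For T = 0.44 s, need A₂ = 0.161·V/T = 0.161·3427.596/0.44 = 1254.189 sabins.
Additional absorption ΔA = 1254.189 − 439.573 = 814.6 sabins.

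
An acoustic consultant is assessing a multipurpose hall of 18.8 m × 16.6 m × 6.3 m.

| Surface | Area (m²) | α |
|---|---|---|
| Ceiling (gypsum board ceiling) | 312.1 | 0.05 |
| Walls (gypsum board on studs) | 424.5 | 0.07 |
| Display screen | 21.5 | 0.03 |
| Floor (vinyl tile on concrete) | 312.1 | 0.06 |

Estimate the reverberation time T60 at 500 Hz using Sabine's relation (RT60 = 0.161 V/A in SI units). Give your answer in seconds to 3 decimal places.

4.893 s

Total absorption A = 312.1×0.05 + 424.5×0.07 + 21.5×0.03 + 312.1×0.06
  = 15.605 + 29.715 + 0.645 + 18.726 = 64.691 m² sabins.
V = 18.8·16.6·6.3 = 1966.104 m³.
T = 0.161 V/A = 0.161·1966.104/64.691 = 4.893 s.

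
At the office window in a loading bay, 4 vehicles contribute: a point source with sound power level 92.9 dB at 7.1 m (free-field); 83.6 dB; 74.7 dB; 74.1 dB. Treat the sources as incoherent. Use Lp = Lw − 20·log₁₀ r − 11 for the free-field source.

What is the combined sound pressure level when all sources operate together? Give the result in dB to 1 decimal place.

Source at 7.1 m: Lp = 92.9 − 20·log₁₀(7.1) − 11 = 64.9 dB.
Converting to relative power and adding: 10^(64.9/10) + 10^(83.6/10) + 10^(74.7/10) + 10^(74.1/10) = 2.874e+08.
Back to dB: 10·log₁₀ Σ = 84.6 dB.

84.6 dB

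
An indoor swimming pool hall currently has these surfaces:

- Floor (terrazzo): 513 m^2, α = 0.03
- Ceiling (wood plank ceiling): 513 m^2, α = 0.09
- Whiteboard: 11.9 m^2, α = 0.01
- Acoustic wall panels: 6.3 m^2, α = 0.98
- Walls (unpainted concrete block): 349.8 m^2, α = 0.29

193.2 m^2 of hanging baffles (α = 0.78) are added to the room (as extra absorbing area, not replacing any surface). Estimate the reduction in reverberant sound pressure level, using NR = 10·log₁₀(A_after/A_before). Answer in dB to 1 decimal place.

Summing Sᵢαᵢ: 15.390 + 46.170 + 0.119 + 6.174 + 101.442 → A_before = 169.295 sabins.
Treatment contributes 193.2·0.78 = 150.696 sabins.
A_after = 169.295 + 150.696 = 319.991 sabins.
Reduction = 10 log₁₀(A_after/A_before) = 10 log₁₀(1.8901) = 2.8 dB.

2.8 dB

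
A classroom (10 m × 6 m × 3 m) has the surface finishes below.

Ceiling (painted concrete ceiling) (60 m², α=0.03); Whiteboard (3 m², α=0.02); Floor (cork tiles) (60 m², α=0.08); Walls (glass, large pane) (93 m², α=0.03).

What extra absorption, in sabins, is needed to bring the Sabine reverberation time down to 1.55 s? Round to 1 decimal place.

Total absorption A₁ = 60·0.03 + 3·0.02 + 60·0.08 + 93·0.03
  = 1.800 + 0.060 + 4.800 + 2.790 = 9.450 m² sabins.
V = 180 m³. Required absorption A₂ = 0.161 × 180 / 1.55 = 18.697 sabins.
Shortfall: 18.697 − 9.450 = 9.2 sabins.

9.2 sabins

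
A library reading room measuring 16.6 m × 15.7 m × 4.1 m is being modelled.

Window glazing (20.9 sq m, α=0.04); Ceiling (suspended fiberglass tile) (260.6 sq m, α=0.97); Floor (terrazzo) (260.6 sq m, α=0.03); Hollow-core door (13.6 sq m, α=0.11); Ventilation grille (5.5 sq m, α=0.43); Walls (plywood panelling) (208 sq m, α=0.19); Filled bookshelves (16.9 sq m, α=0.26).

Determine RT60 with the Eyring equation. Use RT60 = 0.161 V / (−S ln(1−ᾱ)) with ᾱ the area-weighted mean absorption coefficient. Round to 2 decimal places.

Total surface area S = 20.9 + 260.6 + 260.6 + 13.6 + 5.5 + 208 + 16.9 = 786.1 sq m.
Absorption A = 20.9·0.04 + 260.6·0.97 + 260.6·0.03 + 13.6·0.11 + 5.5·0.43 + 208·0.19 + 16.9·0.26 = 309.211 sabins.
Mean coefficient ᾱ = A/S = 0.3933.
−S·ln(1−ᾱ) = −786.1 × ln(1 − 0.3933) = 392.831.
V = 16.6 × 15.7 × 4.1 = 1068.542 m³.
RT60 = 0.161 × 1068.542 / 392.831 = 0.44 s.

0.44 seconds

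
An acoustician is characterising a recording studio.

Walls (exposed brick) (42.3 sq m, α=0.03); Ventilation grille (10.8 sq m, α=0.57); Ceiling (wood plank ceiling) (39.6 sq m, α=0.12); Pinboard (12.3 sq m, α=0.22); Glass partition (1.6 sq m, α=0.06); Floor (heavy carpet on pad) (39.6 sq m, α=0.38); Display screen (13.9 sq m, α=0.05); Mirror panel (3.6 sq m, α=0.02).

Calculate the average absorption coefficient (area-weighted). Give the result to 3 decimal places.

0.188

S = Σ Sᵢ = 42.3 + 10.8 + 39.6 + 12.3 + 1.6 + 39.6 + 13.9 + 3.6 = 163.7 sq m.
Σ(Sᵢαᵢ) = 42.3·0.03 + 10.8·0.57 + 39.6·0.12 + 12.3·0.22 + 1.6·0.06 + 39.6·0.38 + 13.9·0.05 + 3.6·0.02 = 30.794.
ᾱ = A/S = 0.188.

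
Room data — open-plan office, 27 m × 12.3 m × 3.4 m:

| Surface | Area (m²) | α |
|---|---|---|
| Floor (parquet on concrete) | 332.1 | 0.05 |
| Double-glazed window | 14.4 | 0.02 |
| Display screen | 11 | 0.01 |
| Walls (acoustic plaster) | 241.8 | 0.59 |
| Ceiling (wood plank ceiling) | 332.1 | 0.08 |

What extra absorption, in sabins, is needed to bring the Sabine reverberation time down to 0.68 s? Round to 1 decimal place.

A₁ = Σ Sᵢαᵢ = 332.1·0.05 + 14.4·0.02 + 11·0.01 + 241.8·0.59 + 332.1·0.08 = 186.233 sabins.
V = 1129.14 m³. Required absorption A₂ = 0.161 × 1129.14 / 0.68 = 267.341 sabins.
Shortfall: 267.341 − 186.233 = 81.1 sabins.

81.1 sabins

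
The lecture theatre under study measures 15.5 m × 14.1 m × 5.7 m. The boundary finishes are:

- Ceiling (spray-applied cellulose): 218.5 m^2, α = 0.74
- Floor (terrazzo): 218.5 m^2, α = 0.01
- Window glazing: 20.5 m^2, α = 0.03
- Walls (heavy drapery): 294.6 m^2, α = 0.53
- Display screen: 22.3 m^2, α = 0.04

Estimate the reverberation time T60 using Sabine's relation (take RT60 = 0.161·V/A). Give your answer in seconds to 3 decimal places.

0.624 seconds

Summing Sᵢαᵢ: 161.690 + 2.185 + 0.615 + 156.138 + 0.892 → A = 321.520 sabins.
Volume V = 15.5 × 14.1 × 5.7 = 1245.735 m³.
T = 0.161 V/A = 0.161·1245.735/321.520 = 0.624 s.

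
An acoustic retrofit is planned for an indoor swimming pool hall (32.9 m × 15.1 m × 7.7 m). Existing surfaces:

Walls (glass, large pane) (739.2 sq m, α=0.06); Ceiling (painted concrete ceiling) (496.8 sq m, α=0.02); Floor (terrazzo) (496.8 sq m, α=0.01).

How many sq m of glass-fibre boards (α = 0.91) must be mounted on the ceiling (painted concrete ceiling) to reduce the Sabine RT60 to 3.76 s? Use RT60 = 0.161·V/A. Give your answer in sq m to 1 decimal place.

Equivalent absorption area: A₁ = 739.2·0.06 + 496.8·0.02 + 496.8·0.01 = 59.256 sq m.
V = 3825.283 m³. Target absorption A₂ = 0.161 × 3825.283 / 3.76 = 163.795 sabins.
Absorption to add: 163.795 − 59.256 = 104.539 sabins.
Each sq m of panel replacing the ceiling (painted concrete ceiling) adds (0.91 − 0.02) = 0.89 sabins.
Area = ΔA/Δα = 104.539/0.89 = 117.5 sq m.

117.5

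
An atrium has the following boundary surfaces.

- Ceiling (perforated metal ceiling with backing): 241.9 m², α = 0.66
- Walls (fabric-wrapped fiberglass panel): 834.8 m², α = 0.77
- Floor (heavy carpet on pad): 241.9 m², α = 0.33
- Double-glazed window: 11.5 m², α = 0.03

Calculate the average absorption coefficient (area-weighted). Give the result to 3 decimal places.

0.664

S = Σ Sᵢ = 241.9 + 834.8 + 241.9 + 11.5 = 1330.1 m².
Weighted sum Σ Sα = 882.622.
ᾱ = A/S = 0.664.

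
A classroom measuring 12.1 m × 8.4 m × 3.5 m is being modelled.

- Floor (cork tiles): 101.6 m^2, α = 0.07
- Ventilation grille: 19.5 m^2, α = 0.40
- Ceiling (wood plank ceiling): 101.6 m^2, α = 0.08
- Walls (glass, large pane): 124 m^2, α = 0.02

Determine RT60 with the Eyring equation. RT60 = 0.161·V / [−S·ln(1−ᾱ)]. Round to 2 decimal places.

2.16 s

Total surface area S = 101.6 + 19.5 + 101.6 + 124 = 346.7 m^2.
Σ(Sᵢαᵢ) = 101.6·0.07 + 19.5·0.40 + 101.6·0.08 + 124·0.02 = 25.520.
Mean coefficient ᾱ = A/S = 0.0736.
Eyring denominator: −S ln(1−ᾱ) = 26.505.
V = 12.1 × 8.4 × 3.5 = 355.74 m³.
RT60 = 0.161 × 355.74 / 26.505 = 2.16 s.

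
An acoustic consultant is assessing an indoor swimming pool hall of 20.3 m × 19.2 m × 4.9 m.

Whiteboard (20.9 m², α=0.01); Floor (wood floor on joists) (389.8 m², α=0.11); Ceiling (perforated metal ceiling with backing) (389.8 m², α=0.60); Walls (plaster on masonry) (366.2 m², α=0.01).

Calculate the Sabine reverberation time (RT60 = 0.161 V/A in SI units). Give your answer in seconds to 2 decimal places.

A = Σ Sᵢαᵢ = 20.9*0.01 + 389.8*0.11 + 389.8*0.60 + 366.2*0.01 = 280.629 sabins.
Room volume: 1909.824 m³.
Sabine: RT60 = 0.161 × 1909.824 / 280.629 = 1.10 s.

1.10 s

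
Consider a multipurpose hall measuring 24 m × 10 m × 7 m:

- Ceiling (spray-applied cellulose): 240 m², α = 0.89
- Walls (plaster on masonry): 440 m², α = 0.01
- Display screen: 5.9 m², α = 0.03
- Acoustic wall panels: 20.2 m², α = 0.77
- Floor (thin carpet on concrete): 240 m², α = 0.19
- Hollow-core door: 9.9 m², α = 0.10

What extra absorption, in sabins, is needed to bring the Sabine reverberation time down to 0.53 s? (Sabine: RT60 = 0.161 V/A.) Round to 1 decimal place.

230.0 sabins

Summing Sᵢαᵢ: 213.600 + 4.400 + 0.177 + 15.554 + 45.600 + 0.990 → A₁ = 280.321 sabins.
For T = 0.53 s, need A₂ = 0.161·V/T = 0.161·1680/0.53 = 510.340 sabins.
Additional absorption ΔA = 510.340 − 280.321 = 230.0 sabins.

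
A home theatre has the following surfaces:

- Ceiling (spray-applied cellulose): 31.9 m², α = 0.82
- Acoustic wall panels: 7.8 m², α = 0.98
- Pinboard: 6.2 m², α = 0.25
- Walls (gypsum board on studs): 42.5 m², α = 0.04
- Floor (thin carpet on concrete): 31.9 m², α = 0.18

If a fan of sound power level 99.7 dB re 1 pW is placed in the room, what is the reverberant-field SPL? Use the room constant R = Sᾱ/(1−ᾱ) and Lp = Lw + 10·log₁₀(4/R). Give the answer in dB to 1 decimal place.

A = 42.794 sabins; S = 120.3 m².
ᾱ = 0.3557, so room constant R = A/(1−ᾱ) = 66.419 m².
Lp = 99.7 + 10·log₁₀(4/66.419) = 99.7 + (-12.20) = 87.5 dB.

87.5 dB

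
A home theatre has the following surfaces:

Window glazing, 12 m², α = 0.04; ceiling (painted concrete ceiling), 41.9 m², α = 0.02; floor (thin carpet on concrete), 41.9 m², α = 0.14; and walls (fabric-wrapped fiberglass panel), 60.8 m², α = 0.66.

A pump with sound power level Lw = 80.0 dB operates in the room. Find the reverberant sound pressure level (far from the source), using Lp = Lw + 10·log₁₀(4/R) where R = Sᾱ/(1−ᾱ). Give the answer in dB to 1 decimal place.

67.7 dB

A = 47.312 sabins; S = 156.6 m².
ᾱ = 47.312/156.6 = 0.3021; R = Sᾱ/(1−ᾱ) = 47.312/(1−0.3021) = 67.792 m².
Lp = 80.0 + 10·log₁₀(4/67.792) = 80.0 + (-12.29) = 67.7 dB.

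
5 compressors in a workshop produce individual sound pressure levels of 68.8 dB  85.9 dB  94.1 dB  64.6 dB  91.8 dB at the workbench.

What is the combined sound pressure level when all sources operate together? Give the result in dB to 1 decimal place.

96.5 dB

Σ 10^(Lᵢ/10) = 4.483e+09.
Back to dB: 10·log₁₀ Σ = 96.5 dB.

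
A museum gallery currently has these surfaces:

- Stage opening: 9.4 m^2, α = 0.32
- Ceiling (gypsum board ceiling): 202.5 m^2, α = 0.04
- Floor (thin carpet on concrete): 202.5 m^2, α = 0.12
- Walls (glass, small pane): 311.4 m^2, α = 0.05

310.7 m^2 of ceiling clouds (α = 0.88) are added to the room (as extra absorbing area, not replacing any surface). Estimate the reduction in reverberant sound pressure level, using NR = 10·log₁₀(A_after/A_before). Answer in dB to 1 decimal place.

Summing Sᵢαᵢ: 3.008 + 8.100 + 24.300 + 15.570 → A_before = 50.978 sabins.
Treatment contributes 310.7·0.88 = 273.416 sabins.
New total A_after = 324.394 sabins.
NR = 10·log₁₀(324.394/50.978) = 8.0 dB.

8.0 dB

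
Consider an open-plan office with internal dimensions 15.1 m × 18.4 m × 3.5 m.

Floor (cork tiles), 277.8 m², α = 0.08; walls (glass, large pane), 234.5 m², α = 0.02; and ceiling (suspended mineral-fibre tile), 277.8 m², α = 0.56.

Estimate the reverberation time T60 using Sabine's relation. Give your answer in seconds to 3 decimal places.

Summing Sᵢαᵢ: 22.224 + 4.690 + 155.568 → A = 182.482 sabins.
Volume V = 15.1 × 18.4 × 3.5 = 972.44 m³.
RT60 = 0.161 · V / A = 0.161 × 972.44 / 182.482 = 0.858 s.

0.858 s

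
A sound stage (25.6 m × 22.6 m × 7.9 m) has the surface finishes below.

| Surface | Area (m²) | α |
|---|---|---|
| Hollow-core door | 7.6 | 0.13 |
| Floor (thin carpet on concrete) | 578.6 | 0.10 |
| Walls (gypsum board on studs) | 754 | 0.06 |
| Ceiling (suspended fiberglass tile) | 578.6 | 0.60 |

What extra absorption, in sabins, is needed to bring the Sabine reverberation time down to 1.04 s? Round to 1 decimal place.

A₁ = Σ Sᵢαᵢ = 7.6*0.13 + 578.6*0.10 + 754*0.06 + 578.6*0.60 = 451.248 sabins.
For T = 1.04 s, need A₂ = 0.161·V/T = 0.161·4570.624/1.04 = 707.568 sabins.
ΔA = A₂ − A₁ = 707.568 − 451.248 = 256.3 sabins.

256.3 sabins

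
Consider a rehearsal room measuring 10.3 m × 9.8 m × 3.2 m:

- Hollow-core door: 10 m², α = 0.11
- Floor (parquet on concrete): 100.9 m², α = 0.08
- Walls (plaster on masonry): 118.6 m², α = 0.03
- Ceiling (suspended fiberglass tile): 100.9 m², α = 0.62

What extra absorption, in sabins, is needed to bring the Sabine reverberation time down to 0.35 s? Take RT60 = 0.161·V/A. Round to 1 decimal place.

73.3 sabins

Total absorption A₁ = 10×0.11 + 100.9×0.08 + 118.6×0.03 + 100.9×0.62
  = 1.100 + 8.072 + 3.558 + 62.558 = 75.288 m² sabins.
For T = 0.35 s, need A₂ = 0.161·V/T = 0.161·323.008/0.35 = 148.584 sabins.
ΔA = A₂ − A₁ = 148.584 − 75.288 = 73.3 sabins.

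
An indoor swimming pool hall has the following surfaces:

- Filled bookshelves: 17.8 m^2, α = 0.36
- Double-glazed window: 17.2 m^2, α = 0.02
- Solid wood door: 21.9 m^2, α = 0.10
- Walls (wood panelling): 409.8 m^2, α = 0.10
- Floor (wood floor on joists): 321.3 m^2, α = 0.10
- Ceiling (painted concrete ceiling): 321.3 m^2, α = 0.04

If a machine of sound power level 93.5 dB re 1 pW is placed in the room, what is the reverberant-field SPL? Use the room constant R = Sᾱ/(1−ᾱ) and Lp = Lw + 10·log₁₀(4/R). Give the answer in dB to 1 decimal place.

79.4 dB

Σ(Sᵢαᵢ) = 17.8·0.36 + 17.2·0.02 + 21.9·0.10 + 409.8·0.10 + 321.3·0.10 + 321.3·0.04 = 94.904; total area S = 1109.3 m^2.
ᾱ = 94.904/1109.3 = 0.0856; R = Sᾱ/(1−ᾱ) = 94.904/(1−0.0856) = 103.788 m^2.
Lp = 93.5 + 10·log₁₀(4/103.788) = 93.5 + (-14.14) = 79.4 dB.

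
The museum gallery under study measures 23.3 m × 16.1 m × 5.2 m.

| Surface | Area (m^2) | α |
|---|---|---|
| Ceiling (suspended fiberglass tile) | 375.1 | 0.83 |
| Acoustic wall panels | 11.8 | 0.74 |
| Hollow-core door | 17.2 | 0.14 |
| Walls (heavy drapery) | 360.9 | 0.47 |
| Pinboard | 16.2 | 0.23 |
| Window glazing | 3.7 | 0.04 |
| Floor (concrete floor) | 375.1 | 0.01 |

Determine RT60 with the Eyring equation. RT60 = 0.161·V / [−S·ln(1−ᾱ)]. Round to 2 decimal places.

0.48 s

S = Σ Sᵢ = 1160.0 m^2.
Σ(Sᵢαᵢ) = 375.1×0.83 + 11.8×0.74 + 17.2×0.14 + 360.9×0.47 + 16.2×0.23 + 3.7×0.04 + 375.1×0.01 = 499.721.
ᾱ = 499.721 / 1160.0 = 0.4308.
Eyring denominator: −S ln(1−ᾱ) = 653.687.
V = 23.3 × 16.1 × 5.2 = 1950.676 m³.
RT60 = 0.161 × 1950.676 / 653.687 = 0.48 s.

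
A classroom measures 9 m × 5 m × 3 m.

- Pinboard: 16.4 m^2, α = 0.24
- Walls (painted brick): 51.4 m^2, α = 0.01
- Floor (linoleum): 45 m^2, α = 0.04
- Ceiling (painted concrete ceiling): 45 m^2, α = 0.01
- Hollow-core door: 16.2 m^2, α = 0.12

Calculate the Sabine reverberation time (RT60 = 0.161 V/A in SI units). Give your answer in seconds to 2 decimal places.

Total absorption A = 16.4×0.24 + 51.4×0.01 + 45×0.04 + 45×0.01 + 16.2×0.12
  = 3.936 + 0.514 + 1.800 + 0.450 + 1.944 = 8.644 m^2 sabins.
Room volume: 135 m³.
T = 0.161 V/A = 0.161·135/8.644 = 2.51 s.

2.51 s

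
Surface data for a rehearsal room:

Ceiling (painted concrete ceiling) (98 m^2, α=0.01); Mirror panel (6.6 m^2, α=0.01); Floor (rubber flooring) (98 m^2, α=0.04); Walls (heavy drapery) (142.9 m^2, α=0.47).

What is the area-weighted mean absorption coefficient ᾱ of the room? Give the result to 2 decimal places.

S = Σ Sᵢ = 98 + 6.6 + 98 + 142.9 = 345.5 m^2.
Σ(Sᵢαᵢ) = 98×0.01 + 6.6×0.01 + 98×0.04 + 142.9×0.47 = 72.129.
ᾱ = 72.129 / 345.5 = 0.21.

0.21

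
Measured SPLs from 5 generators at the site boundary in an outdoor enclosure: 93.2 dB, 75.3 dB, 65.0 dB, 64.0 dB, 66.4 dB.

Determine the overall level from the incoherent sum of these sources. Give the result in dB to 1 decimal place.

93.3 dB

Σ 10^(Lᵢ/10) = 2.133e+09.
L_total = 10·log₁₀(2.133e+09) = 93.3 dB.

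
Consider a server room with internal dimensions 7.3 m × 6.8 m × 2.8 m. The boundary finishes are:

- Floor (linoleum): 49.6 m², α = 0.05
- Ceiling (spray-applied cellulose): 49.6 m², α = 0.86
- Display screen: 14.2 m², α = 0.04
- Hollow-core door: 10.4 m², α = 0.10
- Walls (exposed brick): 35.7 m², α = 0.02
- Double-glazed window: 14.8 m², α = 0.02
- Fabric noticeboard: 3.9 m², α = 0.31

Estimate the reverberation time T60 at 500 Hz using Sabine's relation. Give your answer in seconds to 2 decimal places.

Equivalent absorption area: A = 49.6*0.05 + 49.6*0.86 + 14.2*0.04 + 10.4*0.10 + 35.7*0.02 + 14.8*0.02 + 3.9*0.31 = 48.963 m².
Room volume: 138.992 m³.
RT60 = 0.161 · V / A = 0.161 × 138.992 / 48.963 = 0.46 s.

0.46 s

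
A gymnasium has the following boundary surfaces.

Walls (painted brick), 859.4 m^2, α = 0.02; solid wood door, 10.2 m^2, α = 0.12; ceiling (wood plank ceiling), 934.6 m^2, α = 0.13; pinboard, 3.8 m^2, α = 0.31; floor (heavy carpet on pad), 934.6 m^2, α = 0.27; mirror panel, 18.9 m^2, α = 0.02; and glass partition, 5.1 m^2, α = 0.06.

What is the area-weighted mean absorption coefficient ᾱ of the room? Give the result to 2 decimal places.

S = Σ Sᵢ = 859.4 + 10.2 + 934.6 + 3.8 + 934.6 + 18.9 + 5.1 = 2766.6 m^2.
Σ(Sᵢαᵢ) = 859.4*0.02 + 10.2*0.12 + 934.6*0.13 + 3.8*0.31 + 934.6*0.27 + 18.9*0.02 + 5.1*0.06 = 394.114.
ᾱ = A/S = 0.14.

0.14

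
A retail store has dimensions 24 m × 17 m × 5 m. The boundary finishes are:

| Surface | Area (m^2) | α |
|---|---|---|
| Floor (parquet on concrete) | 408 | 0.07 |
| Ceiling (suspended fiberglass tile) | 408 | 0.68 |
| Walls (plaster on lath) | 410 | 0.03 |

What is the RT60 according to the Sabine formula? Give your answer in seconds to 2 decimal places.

1.03 sec

Total absorption A = 408×0.07 + 408×0.68 + 410×0.03
  = 28.560 + 277.440 + 12.300 = 318.300 m^2 sabins.
Room volume: 2040 m³.
Sabine: RT60 = 0.161 × 2040 / 318.300 = 1.03 s.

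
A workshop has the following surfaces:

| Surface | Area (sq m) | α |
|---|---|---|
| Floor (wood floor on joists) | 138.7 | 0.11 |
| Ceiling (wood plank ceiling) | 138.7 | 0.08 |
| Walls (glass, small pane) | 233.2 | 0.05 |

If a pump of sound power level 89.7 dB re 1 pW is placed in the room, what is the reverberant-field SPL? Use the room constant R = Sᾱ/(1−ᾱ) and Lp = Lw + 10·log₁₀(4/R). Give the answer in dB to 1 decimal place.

Σ(Sᵢαᵢ) = 138.7×0.11 + 138.7×0.08 + 233.2×0.05 = 38.013; total area S = 510.6 sq m.
ᾱ = 0.0744, so room constant R = A/(1−ᾱ) = 41.068 sq m.
Lp = Lw + 10 log₁₀(4/R) = 89.7 -10.11 = 79.6 dB.

79.6 dB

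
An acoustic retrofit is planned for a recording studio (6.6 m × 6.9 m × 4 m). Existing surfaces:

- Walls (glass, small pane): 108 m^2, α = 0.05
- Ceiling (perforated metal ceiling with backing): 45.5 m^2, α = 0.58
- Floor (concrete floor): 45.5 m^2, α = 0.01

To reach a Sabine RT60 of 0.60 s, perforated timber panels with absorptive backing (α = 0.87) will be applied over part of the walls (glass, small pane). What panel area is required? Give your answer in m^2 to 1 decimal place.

20.3

Summing Sᵢαᵢ: 5.400 + 26.390 + 0.455 → A₁ = 32.245 sabins.
V = 182.16 m³. Target absorption A₂ = 0.161 × 182.16 / 0.60 = 48.880 sabins.
Absorption to add: 48.880 − 32.245 = 16.635 sabins.
Net gain per m^2: Δα = 0.87 − 0.05 = 0.82.
Panel area = 16.635 / 0.82 = 20.3 m^2.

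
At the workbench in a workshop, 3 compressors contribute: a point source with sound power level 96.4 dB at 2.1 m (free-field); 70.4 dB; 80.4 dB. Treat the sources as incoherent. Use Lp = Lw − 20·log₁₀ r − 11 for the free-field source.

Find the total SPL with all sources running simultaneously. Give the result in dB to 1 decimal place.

Source at 2.1 m: Lp = 96.4 − 20·log₁₀(2.1) − 11 = 79.0 dB.
Σ 10^(Lᵢ/10) = 2e+08.
L_total = 10·log₁₀(2e+08) = 83.0 dB.

83.0 dB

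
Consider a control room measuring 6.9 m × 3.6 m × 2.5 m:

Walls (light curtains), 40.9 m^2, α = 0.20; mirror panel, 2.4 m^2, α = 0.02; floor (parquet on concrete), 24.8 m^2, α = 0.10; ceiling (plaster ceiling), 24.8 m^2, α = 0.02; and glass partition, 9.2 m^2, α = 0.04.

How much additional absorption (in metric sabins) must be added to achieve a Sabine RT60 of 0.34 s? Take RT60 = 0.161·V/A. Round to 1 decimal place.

A₁ = Σ Sᵢαᵢ = 40.9×0.20 + 2.4×0.02 + 24.8×0.10 + 24.8×0.02 + 9.2×0.04 = 11.572 sabins.
V = 62.1 m³. Required absorption A₂ = 0.161 × 62.1 / 0.34 = 29.406 sabins.
ΔA = A₂ − A₁ = 29.406 − 11.572 = 17.8 sabins.

17.8 sabins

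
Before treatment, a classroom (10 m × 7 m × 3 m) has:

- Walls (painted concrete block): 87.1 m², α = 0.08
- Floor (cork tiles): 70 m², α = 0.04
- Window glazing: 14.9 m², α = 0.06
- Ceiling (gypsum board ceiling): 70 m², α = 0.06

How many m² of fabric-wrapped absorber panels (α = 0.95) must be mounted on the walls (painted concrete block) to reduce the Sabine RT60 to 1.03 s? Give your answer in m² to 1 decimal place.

Summing Sᵢαᵢ: 6.968 + 2.800 + 0.894 + 4.200 → A₁ = 14.862 sabins.
V = 210 m³. Target absorption A₂ = 0.161 × 210 / 1.03 = 32.825 sabins.
ΔA needed = 32.825 − 14.862 = 17.963 sabins.
Each m² of panel replacing the walls (painted concrete block) adds (0.95 − 0.08) = 0.87 sabins.
Area = ΔA/Δα = 17.963/0.87 = 20.6 m².

20.6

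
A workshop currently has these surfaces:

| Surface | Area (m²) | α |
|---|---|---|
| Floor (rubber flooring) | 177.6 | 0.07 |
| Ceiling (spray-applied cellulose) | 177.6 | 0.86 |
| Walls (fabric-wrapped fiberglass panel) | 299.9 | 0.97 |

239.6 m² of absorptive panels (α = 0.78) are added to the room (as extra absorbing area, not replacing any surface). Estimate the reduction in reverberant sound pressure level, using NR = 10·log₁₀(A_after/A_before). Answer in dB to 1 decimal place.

Equivalent absorption area: A_before = 177.6×0.07 + 177.6×0.86 + 299.9×0.97 = 456.071 m².
Treatment contributes 239.6·0.78 = 186.888 sabins.
New total A_after = 642.959 sabins.
NR = 10·log₁₀(642.959/456.071) = 1.5 dB.

1.5 dB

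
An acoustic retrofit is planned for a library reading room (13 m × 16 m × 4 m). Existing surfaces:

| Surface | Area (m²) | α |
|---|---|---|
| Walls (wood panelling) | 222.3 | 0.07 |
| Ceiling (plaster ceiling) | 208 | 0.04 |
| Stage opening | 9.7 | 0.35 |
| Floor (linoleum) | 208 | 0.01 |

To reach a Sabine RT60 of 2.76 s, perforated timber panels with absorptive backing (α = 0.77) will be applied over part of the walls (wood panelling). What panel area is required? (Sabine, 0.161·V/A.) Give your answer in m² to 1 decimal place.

27.4

Equivalent absorption area: A₁ = 222.3×0.07 + 208×0.04 + 9.7×0.35 + 208×0.01 = 29.356 m².
Required A₂ = 0.161·832/2.76 = 48.533 sabins.
Absorption to add: 48.533 − 29.356 = 19.177 sabins.
Net gain per m²: Δα = 0.77 − 0.07 = 0.70.
Panel area = 19.177 / 0.70 = 27.4 m².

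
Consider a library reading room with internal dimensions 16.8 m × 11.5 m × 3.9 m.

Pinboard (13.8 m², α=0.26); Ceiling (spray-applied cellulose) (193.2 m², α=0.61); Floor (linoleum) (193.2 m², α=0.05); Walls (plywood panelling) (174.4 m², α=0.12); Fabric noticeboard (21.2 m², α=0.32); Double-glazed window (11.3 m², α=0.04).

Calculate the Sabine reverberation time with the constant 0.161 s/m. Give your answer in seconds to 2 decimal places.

0.76 seconds

A = Σ Sᵢαᵢ = 13.8*0.26 + 193.2*0.61 + 193.2*0.05 + 174.4*0.12 + 21.2*0.32 + 11.3*0.04 = 159.264 sabins.
Room volume: 753.48 m³.
Sabine: RT60 = 0.161 × 753.48 / 159.264 = 0.76 s.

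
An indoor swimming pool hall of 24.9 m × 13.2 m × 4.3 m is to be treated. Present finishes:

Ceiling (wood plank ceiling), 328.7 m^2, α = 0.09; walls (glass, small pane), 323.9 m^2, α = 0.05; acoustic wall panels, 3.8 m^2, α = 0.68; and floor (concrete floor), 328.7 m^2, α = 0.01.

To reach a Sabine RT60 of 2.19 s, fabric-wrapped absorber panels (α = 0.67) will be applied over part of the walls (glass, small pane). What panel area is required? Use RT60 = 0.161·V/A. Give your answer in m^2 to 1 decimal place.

A₁ = Σ Sᵢαᵢ = 328.7×0.09 + 323.9×0.05 + 3.8×0.68 + 328.7×0.01 = 51.649 sabins.
Required A₂ = 0.161·1413.324/2.19 = 103.902 sabins.
Absorption to add: 103.902 − 51.649 = 52.253 sabins.
Each m^2 of panel replacing the walls (glass, small pane) adds (0.67 − 0.05) = 0.62 sabins.
Panel area = 52.253 / 0.62 = 84.3 m^2.

84.3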